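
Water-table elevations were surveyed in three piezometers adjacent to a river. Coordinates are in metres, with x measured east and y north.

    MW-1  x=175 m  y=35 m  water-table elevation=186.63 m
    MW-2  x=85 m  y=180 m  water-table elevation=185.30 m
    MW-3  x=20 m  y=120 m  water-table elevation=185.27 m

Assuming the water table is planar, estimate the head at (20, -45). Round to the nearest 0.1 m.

Taking MW-1 as reference: MW-2−MW-1 = (-90, 145, -1.33); MW-3−MW-1 = (-155, 85, -1.36).
Solve a·Δx + b·Δy = Δh: det = (-90)·85 − (-155)·145 = 14825.
∂h/∂x = [(-1.33)·85 − (-1.36)·145] / 14825 = +0.005676
∂h/∂y = [(-90)·(-1.36) − (-155)·(-1.33)] / 14825 = -0.005649
h(20, -45) = 186.63 + (+0.005676)·(-155) + (-0.005649)·(-80) = 186.63 -0.880 +0.452 = 186.202 m.

186.2 m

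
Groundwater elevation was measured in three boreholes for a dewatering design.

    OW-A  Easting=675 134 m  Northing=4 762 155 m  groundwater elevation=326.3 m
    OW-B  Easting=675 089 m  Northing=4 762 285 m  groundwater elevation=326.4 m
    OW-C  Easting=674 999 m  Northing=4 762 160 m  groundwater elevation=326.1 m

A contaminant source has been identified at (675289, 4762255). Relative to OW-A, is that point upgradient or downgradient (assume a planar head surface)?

upgradient

Differences from OW-A: to OW-B (Δx, Δy, Δh) = (-45, 130, +0.1); to OW-C = (-135, 5, -0.2).
Solve a·Δx + b·Δy = Δh: det = (-45)·5 − (-135)·130 = 17325.
∂h/∂x = [(+0.1)·5 − (-0.2)·130] / 17325 = +0.001530
∂h/∂y = [(-45)·(-0.2) − (-135)·(+0.1)] / 17325 = +0.001299
Head at (675289, 4762255) = 326.3 + (+0.001530)·(155) + (+0.001299)·(100) = 326.67 m.
That is higher than the 326.3 m at OW-A, so the point is upgradient.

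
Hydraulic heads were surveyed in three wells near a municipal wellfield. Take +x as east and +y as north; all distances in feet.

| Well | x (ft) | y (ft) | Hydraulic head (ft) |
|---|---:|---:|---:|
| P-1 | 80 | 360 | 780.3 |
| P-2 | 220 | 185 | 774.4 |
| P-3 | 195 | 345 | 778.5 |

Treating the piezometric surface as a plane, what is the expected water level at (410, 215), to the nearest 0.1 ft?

772.7 ft

Differences from P-1: to P-2 (Δx, Δy, Δh) = (140, -175, -5.9); to P-3 = (115, -15, -1.8).
Determinant of the coordinate differences = 140·(-15) − 115·(-175) = 18025.
∂h/∂x = [(-5.9)·(-15) − (-1.8)·(-175)] / 18025 = -0.01257
∂h/∂y = [140·(-1.8) − 115·(-5.9)] / 18025 = +0.02366
h(410, 215) = 780.3 + (-0.01257)·(330) + (+0.02366)·(-145) = 780.3 -4.147 -3.431 = 772.722 ft.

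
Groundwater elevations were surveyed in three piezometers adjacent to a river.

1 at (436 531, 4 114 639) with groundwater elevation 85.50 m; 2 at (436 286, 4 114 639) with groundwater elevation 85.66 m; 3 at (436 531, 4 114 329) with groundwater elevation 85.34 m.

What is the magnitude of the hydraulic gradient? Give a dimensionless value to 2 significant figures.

0.00083

∂h/∂x = (85.66 − 85.50) / (436286 − 436531) = -0.0006531
∂h/∂y = (85.34 − 85.50) / (4114329 − 4114639) = +0.0005161
|∇h| = √(-0.0006531² + 0.0005161²) = 0.0008324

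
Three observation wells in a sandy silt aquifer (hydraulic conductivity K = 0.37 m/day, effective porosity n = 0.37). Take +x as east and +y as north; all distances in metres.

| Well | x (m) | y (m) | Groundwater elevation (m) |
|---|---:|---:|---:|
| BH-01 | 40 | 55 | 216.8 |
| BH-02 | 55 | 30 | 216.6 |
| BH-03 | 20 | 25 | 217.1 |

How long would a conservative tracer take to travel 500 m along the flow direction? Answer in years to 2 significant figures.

Taking BH-01 as reference: BH-02−BH-01 = (15, -25, -0.2); BH-03−BH-01 = (-20, -30, +0.3).
Determinant of the coordinate differences = 15·(-30) − (-20)·(-25) = -950.
∂h/∂x = [(-0.2)·(-30) − (+0.3)·(-25)] / -950 = -0.01421
∂h/∂y = [15·(+0.3) − (-20)·(-0.2)] / -950 = -0.0005263
|∇h| = √(-0.01421² + -0.0005263²) = 0.01422
Seepage velocity v = K·i/n = 0.37 × 0.01422 / 0.37 = 0.01422 m/day.
t = 500 / 0.01422 = 3.516e+04 days = 96.3 years.

96 years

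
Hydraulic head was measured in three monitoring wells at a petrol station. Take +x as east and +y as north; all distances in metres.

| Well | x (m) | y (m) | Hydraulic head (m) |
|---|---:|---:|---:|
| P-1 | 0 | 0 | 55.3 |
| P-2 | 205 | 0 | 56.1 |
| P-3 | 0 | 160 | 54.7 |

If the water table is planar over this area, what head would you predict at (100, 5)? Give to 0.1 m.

55.7 m

∂h/∂x = (56.1 − 55.3) / (205 − 0) = +0.003902
∂h/∂y = (54.7 − 55.3) / (160 − 0) = -0.003750
h(100, 5) = 55.3 + (+0.003902)·(100) + (-0.003750)·(5) = 55.3 +0.390 -0.019 = 55.671 m.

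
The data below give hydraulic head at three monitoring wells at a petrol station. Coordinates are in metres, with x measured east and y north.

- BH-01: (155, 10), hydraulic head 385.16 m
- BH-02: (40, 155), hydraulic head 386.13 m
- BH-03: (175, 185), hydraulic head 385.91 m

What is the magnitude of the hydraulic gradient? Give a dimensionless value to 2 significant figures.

0.0053

With h = a·x + b·y + c and BH-01 as origin, the differences give:
  (-115)·a + 145·b = +0.97
  20·a + 175·b = +0.75
Eliminate b (×175 and ×145, subtract): -23025·a = 61.000 → a = ∂h/∂x = -0.002649
Back-substitute: b = ∂h/∂y = +0.004588.
|∇h| = √(-0.002649² + 0.004588²) = 0.005298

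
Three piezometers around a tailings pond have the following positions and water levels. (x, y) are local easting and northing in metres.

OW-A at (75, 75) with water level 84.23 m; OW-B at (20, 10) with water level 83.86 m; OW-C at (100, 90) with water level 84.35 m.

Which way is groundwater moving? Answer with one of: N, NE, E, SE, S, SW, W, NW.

SW

Three-point gradient (reference OW-A): Δ to OW-B = (-55, -65, -0.37), Δ to OW-C = (25, 15, +0.12).
∂h/∂x = +0.002812, ∂h/∂y = +0.003313 (det = 800).
Flow = −∇h = (-0.002812 east, -0.003313 north), which points southwest.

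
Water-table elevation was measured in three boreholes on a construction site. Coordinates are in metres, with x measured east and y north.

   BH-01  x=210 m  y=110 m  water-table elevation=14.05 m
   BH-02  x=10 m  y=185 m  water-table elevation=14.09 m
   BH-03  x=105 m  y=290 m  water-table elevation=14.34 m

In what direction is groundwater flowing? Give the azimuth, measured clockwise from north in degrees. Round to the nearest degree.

Differences from BH-01: to BH-02 (Δx, Δy, Δh) = (-200, 75, +0.04); to BH-03 = (-105, 180, +0.29).
Solve a·Δx + b·Δy = Δh: det = (-200)·180 − (-105)·75 = -28125.
∂h/∂x = [(+0.04)·180 − (+0.29)·75] / -28125 = +0.0005173
∂h/∂y = [(-200)·(+0.29) − (-105)·(+0.04)] / -28125 = +0.001913
Flow direction (−∇h) has components (-0.0005173 E, -0.001913 N).
Azimuth = atan2(E, N) = atan2(-0.0005173, -0.001913) = 195.1° ≈ 195°.

195°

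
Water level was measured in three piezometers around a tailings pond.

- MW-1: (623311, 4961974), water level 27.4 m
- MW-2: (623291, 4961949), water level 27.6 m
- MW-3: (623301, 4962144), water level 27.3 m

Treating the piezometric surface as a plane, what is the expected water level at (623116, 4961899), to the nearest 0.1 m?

With h = a·x + b·y + c and MW-1 as origin, the differences give:
  (-20)·a + (-25)·b = +0.2
  (-10)·a + 170·b = -0.1
Eliminate b (×170 and ×(-25), subtract): -3650·a = 31.50 → a = ∂h/∂x = -0.008630
Back-substitute: b = ∂h/∂y = -0.001096.
h(623116, 4961899) = 27.4 + (-0.008630)·(-195) + (-0.001096)·(-75) = 27.4 +1.683 +0.082 = 29.165 m.

29.2 m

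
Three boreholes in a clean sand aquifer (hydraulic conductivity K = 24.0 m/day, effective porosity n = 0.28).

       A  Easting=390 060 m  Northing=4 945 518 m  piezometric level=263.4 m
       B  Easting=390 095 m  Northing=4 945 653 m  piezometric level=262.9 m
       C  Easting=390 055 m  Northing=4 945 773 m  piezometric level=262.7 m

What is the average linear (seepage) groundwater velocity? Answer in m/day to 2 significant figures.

0.38 m/day

Differences from A: to B (Δx, Δy, Δh) = (35, 135, -0.5); to C = (-5, 255, -0.7).
Solve a·Δx + b·Δy = Δh: det = 35·255 − (-5)·135 = 9600.
∂h/∂x = [(-0.5)·255 − (-0.7)·135] / 9600 = -0.003438
∂h/∂y = [35·(-0.7) − (-5)·(-0.5)] / 9600 = -0.002812
|∇h| = √(-0.003438² + -0.002812²) = 0.004442
Seepage velocity v = K·i/n = 24.0 × 0.004442 / 0.28 = 0.3807 m/day.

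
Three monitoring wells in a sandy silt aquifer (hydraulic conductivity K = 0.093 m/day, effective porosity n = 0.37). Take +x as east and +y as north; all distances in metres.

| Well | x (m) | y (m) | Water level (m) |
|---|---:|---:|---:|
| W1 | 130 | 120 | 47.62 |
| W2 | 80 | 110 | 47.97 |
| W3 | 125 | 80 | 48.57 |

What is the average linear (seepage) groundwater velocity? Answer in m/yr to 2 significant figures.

Taking W1 as reference: W2−W1 = (-50, -10, +0.35); W3−W1 = (-5, -40, +0.95).
Solve a·Δx + b·Δy = Δh: det = (-50)·(-40) − (-5)·(-10) = 1950.
∂h/∂x = [(+0.35)·(-40) − (+0.95)·(-10)] / 1950 = -0.002308
∂h/∂y = [(-50)·(+0.95) − (-5)·(+0.35)] / 1950 = -0.02346
|∇h| = √(-0.002308² + -0.02346²) = 0.02357
Seepage velocity v = K·i/n = 0.093 × 0.02357 / 0.37 = 0.005924 m/day = 2.164 m/yr.

2.2 m/yr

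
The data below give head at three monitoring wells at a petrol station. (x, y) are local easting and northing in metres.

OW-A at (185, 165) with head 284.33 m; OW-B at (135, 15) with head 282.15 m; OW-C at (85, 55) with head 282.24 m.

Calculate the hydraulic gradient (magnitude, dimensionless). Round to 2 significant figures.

0.014

Taking OW-A as reference: OW-B−OW-A = (-50, -150, -2.18); OW-C−OW-A = (-100, -110, -2.09).
Solve a·Δx + b·Δy = Δh: det = (-50)·(-110) − (-100)·(-150) = -9500.
∂h/∂x = [(-2.18)·(-110) − (-2.09)·(-150)] / -9500 = +0.007758
∂h/∂y = [(-50)·(-2.09) − (-100)·(-2.18)] / -9500 = +0.01195
|∇h| = √(0.007758² + 0.01195²) = 0.01425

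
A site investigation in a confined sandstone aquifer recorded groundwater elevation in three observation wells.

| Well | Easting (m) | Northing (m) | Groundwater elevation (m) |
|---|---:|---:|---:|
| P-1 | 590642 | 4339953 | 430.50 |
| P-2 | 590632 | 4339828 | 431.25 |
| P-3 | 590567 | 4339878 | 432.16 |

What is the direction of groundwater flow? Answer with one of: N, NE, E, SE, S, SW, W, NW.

With h = a·x + b·y + c and P-1 as origin, the differences give:
  (-10)·a + (-125)·b = +0.75
  (-75)·a + (-75)·b = +1.66
Eliminate b (×(-75) and ×(-125), subtract): -8625·a = 151.250 → a = ∂h/∂x = -0.01754
Back-substitute: b = ∂h/∂y = -0.004597.
Flow = −∇h = (+0.01754 east, +0.004597 north), which points east.

E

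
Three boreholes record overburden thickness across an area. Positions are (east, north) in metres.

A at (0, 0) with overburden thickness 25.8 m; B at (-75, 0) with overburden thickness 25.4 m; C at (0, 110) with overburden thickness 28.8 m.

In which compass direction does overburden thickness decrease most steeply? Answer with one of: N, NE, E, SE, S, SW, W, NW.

∂d/∂x = (25.4 − 25.8) / (-75 − 0) = +0.005333
∂d/∂y = (28.8 − 25.8) / (110 − 0) = +0.02727
Steepest decrease is along −∇f = (-0.005333 E, -0.02727 N) → south.

S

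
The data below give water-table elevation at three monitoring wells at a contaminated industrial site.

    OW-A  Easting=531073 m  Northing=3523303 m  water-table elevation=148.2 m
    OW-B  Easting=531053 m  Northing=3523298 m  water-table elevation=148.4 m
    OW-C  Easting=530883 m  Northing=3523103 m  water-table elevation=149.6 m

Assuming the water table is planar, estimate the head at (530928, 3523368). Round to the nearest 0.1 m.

With h = a·x + b·y + c and OW-A as origin, the differences give:
  (-20)·a + (-5)·b = +0.2
  (-190)·a + (-200)·b = +1.4
Eliminate b (×(-200) and ×(-5), subtract): 3050·a = -33.00 → a = ∂h/∂x = -0.01082
Back-substitute: b = ∂h/∂y = +0.003279.
h(530928, 3523368) = 148.2 + (-0.01082)·(-145) + (+0.003279)·(65) = 148.2 +1.569 +0.213 = 149.982 m.

150.0 m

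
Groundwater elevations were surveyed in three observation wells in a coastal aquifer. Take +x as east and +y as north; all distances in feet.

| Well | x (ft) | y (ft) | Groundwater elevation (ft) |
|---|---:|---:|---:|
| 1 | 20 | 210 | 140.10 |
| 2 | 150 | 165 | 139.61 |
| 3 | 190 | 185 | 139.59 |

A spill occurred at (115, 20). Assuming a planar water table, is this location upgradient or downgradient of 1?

Three-point gradient (reference 1): Δ to 2 = (130, -45, -0.49), Δ to 3 = (170, -25, -0.51).
∂h/∂x = -0.002432, ∂h/∂y = +0.003864 (det = 4400).
Head at (115, 20) = 140.10 + (-0.002432)·(95) + (+0.003864)·(-190) = 139.13 ft.
That is lower than the 140.10 ft at 1, so the point is downgradient.

downgradient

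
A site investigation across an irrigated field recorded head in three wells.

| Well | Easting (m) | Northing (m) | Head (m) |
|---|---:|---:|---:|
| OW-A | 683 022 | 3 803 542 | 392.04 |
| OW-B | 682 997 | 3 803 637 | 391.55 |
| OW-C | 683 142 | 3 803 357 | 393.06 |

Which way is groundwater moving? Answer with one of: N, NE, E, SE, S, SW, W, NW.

N

Differences from OW-A: to OW-B (Δx, Δy, Δh) = (-25, 95, -0.49); to OW-C = (120, -185, +1.02).
Solve a·Δx + b·Δy = Δh: det = (-25)·(-185) − 120·95 = -6775.
∂h/∂x = [(-0.49)·(-185) − (+1.02)·95] / -6775 = +0.0009225
∂h/∂y = [(-25)·(+1.02) − 120·(-0.49)] / -6775 = -0.004915
Flow = −∇h = (-0.0009225 east, +0.004915 north), which points north.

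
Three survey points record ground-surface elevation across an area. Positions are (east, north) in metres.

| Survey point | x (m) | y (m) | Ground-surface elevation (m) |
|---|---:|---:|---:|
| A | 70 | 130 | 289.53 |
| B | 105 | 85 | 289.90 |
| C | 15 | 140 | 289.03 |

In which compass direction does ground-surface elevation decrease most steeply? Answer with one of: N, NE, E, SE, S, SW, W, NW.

W

With z = a·x + b·y + c and A as origin, the differences give:
  35·a + (-45)·b = +0.37
  (-55)·a + 10·b = -0.50
Eliminate b (×10 and ×(-45), subtract): -2125·a = -18.800 → a = ∂z/∂x = +0.008847
Back-substitute: b = ∂z/∂y = -0.001341.
Steepest decrease is along −∇f = (-0.008847 E, +0.001341 N) → west.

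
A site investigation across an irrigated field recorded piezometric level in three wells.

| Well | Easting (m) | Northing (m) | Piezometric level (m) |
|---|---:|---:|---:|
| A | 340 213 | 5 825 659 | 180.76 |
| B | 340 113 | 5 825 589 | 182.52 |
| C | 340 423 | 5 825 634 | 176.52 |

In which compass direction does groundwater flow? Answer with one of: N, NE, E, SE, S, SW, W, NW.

E

Taking A as reference: B−A = (-100, -70, +1.76); C−A = (210, -25, -4.24).
Determinant of the coordinate differences = (-100)·(-25) − 210·(-70) = 17200.
∂h/∂x = [(+1.76)·(-25) − (-4.24)·(-70)] / 17200 = -0.01981
∂h/∂y = [(-100)·(-4.24) − 210·(+1.76)] / 17200 = +0.003163
Flow = −∇h = (+0.01981 east, -0.003163 north), which points east.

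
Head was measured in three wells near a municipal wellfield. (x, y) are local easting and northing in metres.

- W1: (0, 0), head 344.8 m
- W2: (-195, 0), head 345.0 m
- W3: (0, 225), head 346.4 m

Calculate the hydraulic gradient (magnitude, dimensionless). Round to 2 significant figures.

∂h/∂x = (345.0 − 344.8) / (-195 − 0) = -0.001026
∂h/∂y = (346.4 − 344.8) / (225 − 0) = +0.007111
|∇h| = √(-0.001026² + 0.007111²) = 0.007185

0.0072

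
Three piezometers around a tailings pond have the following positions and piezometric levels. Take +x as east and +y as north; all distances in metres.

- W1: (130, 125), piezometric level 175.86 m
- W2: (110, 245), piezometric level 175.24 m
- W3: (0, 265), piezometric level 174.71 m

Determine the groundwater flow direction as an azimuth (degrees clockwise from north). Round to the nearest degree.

Taking W1 as reference: W2−W1 = (-20, 120, -0.62); W3−W1 = (-130, 140, -1.15).
Determinant of the coordinate differences = (-20)·140 − (-130)·120 = 12800.
∂h/∂x = [(-0.62)·140 − (-1.15)·120] / 12800 = +0.004000
∂h/∂y = [(-20)·(-1.15) − (-130)·(-0.62)] / 12800 = -0.004500
Flow direction (−∇h) has components (-0.004000 E, +0.004500 N).
Azimuth = atan2(E, N) = atan2(-0.004000, +0.004500) = 318.4° ≈ 318°.

318°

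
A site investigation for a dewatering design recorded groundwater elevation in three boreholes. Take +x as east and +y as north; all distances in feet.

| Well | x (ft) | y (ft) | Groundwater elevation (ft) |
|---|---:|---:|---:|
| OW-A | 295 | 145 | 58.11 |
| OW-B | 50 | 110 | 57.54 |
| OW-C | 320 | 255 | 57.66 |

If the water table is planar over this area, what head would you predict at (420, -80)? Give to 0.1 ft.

With h = a·x + b·y + c and OW-A as origin, the differences give:
  (-245)·a + (-35)·b = -0.57
  25·a + 110·b = -0.45
Eliminate b (×110 and ×(-35), subtract): -26075·a = -78.450 → a = ∂h/∂x = +0.003009
Back-substitute: b = ∂h/∂y = -0.004775.
h(420, -80) = 58.11 + (+0.003009)·(125) + (-0.004775)·(-225) = 58.11 +0.376 +1.074 = 59.560 ft.

59.6 ft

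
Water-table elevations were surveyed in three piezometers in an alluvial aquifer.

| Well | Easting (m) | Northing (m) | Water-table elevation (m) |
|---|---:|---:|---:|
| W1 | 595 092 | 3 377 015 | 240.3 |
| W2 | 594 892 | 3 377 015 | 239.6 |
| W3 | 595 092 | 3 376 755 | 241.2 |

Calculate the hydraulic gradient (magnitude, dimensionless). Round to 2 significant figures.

∂h/∂x = (239.6 − 240.3) / (594892 − 595092) = +0.003500
∂h/∂y = (241.2 − 240.3) / (3376755 − 3377015) = -0.003462
|∇h| = √(0.003500² + -0.003462²) = 0.004923

0.0049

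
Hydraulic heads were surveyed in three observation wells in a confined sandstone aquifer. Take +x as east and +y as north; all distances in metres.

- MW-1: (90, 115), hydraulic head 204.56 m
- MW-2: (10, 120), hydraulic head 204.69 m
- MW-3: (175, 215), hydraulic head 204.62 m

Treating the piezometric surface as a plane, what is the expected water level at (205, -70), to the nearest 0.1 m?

With h = a·x + b·y + c and MW-1 as origin, the differences give:
  (-80)·a + 5·b = +0.13
  85·a + 100·b = +0.06
Eliminate b (×100 and ×5, subtract): -8425·a = 12.700 → a = ∂h/∂x = -0.001507
Back-substitute: b = ∂h/∂y = +0.001881.
h(205, -70) = 204.56 + (-0.001507)·(115) + (+0.001881)·(-185) = 204.56 -0.173 -0.348 = 204.039 m.

204.0 m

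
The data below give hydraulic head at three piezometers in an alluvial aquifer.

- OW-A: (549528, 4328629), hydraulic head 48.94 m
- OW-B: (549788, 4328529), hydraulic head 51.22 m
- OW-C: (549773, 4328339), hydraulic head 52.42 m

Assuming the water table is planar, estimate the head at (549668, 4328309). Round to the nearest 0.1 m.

With h = a·x + b·y + c and OW-A as origin, the differences give:
  260·a + (-100)·b = +2.28
  245·a + (-290)·b = +3.48
Eliminate b (×(-290) and ×(-100), subtract): -50900·a = -313.200 → a = ∂h/∂x = +0.006153
Back-substitute: b = ∂h/∂y = -0.006802.
h(549668, 4328309) = 48.94 + (+0.006153)·(140) + (-0.006802)·(-320) = 48.94 +0.861 +2.177 = 51.978 m.

52.0 m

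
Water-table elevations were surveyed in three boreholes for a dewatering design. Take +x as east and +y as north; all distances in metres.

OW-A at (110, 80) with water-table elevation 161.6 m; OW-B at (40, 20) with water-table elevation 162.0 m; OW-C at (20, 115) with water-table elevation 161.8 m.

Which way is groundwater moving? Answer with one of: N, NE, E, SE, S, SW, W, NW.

With h = a·x + b·y + c and OW-A as origin, the differences give:
  (-70)·a + (-60)·b = +0.4
  (-90)·a + 35·b = +0.2
Eliminate b (×35 and ×(-60), subtract): -7850·a = 26.00 → a = ∂h/∂x = -0.003312
Back-substitute: b = ∂h/∂y = -0.002803.
Flow = −∇h = (+0.003312 east, +0.002803 north), which points northeast.

NE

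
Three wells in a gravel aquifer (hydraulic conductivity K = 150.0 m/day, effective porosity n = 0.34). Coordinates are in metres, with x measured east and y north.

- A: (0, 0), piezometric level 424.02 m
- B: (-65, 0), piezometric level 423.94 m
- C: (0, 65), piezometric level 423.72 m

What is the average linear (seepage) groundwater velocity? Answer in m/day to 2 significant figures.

∂h/∂x = (423.94 − 424.02) / (-65 − 0) = +0.001231
∂h/∂y = (423.72 − 424.02) / (65 − 0) = -0.004615
|∇h| = √(0.001231² + -0.004615²) = 0.004776
Seepage velocity v = K·i/n = 150.0 × 0.004776 / 0.34 = 2.107 m/day.

2.1 m/day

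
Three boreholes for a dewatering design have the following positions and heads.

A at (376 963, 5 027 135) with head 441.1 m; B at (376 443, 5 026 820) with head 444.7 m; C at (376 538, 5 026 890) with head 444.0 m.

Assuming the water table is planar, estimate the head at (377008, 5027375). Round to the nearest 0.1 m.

440.1 m

Taking A as reference: B−A = (-520, -315, +3.6); C−A = (-425, -245, +2.9).
Solve a·Δx + b·Δy = Δh: det = (-520)·(-245) − (-425)·(-315) = -6475.
∂h/∂x = [(+3.6)·(-245) − (+2.9)·(-315)] / -6475 = -0.004865
∂h/∂y = [(-520)·(+2.9) − (-425)·(+3.6)] / -6475 = -0.003398
h(377008, 5027375) = 441.1 + (-0.004865)·(45) + (-0.003398)·(240) = 441.1 -0.219 -0.815 = 440.066 m.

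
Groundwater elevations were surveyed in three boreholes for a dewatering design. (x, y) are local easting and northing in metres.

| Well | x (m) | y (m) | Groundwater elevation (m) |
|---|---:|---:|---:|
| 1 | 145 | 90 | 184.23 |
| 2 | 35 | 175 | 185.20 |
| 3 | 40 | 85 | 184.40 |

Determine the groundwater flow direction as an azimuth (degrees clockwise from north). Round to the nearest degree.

167°

Differences from 1: to 2 (Δx, Δy, Δh) = (-110, 85, +0.97); to 3 = (-105, -5, +0.17).
Determinant of the coordinate differences = (-110)·(-5) − (-105)·85 = 9475.
∂h/∂x = [(+0.97)·(-5) − (+0.17)·85] / 9475 = -0.002037
∂h/∂y = [(-110)·(+0.17) − (-105)·(+0.97)] / 9475 = +0.008776
Flow direction (−∇h) has components (+0.002037 E, -0.008776 N).
Azimuth = atan2(E, N) = atan2(+0.002037, -0.008776) = 166.9° ≈ 167°.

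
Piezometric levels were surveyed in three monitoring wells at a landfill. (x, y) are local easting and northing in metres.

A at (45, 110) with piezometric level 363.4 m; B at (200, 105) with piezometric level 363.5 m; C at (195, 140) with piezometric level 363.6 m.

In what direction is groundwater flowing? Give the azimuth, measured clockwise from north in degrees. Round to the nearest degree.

Taking A as reference: B−A = (155, -5, +0.1); C−A = (150, 30, +0.2).
Solve a·Δx + b·Δy = Δh: det = 155·30 − 150·(-5) = 5400.
∂h/∂x = [(+0.1)·30 − (+0.2)·(-5)] / 5400 = +0.0007407
∂h/∂y = [155·(+0.2) − 150·(+0.1)] / 5400 = +0.002963
Flow direction (−∇h) has components (-0.0007407 E, -0.002963 N).
Azimuth = atan2(E, N) = atan2(-0.0007407, -0.002963) = 194.0° ≈ 194°.

194°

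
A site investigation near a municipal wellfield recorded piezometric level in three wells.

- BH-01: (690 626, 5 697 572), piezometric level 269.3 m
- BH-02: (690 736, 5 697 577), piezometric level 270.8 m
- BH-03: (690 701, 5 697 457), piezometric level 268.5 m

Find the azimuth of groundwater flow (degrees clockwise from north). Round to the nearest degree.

Three-point gradient (reference BH-01): Δ to BH-02 = (110, 5, +1.5), Δ to BH-03 = (75, -115, -0.8).
∂h/∂x = +0.01294, ∂h/∂y = +0.01539 (det = -13025).
Flow direction (−∇h) has components (-0.01294 E, -0.01539 N).
Azimuth = atan2(E, N) = atan2(-0.01294, -0.01539) = 220.0° ≈ 220°.

220°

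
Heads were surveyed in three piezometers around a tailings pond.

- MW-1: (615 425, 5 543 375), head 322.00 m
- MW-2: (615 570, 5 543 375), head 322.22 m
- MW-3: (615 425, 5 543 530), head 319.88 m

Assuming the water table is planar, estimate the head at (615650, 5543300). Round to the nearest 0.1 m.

323.4 m

∂h/∂x = (322.22 − 322.00) / (615570 − 615425) = +0.001517
∂h/∂y = (319.88 − 322.00) / (5543530 − 5543375) = -0.01368
h(615650, 5543300) = 322.00 + (+0.001517)·(225) + (-0.01368)·(-75) = 322.00 +0.341 +1.026 = 323.367 m.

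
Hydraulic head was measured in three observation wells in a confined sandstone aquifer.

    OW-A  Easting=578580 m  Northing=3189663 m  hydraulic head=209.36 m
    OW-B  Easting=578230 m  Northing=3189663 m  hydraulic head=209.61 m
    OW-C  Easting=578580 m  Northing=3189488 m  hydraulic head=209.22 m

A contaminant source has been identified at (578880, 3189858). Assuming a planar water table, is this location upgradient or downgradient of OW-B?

downgradient

∂h/∂x = (209.61 − 209.36) / (578230 − 578580) = -0.0007143
∂h/∂y = (209.22 − 209.36) / (3189488 − 3189663) = +0.0008000
Head at (578880, 3189858) = 209.36 + (-0.0007143)·(300) + (+0.0008000)·(195) = 209.30 m.
That is lower than the 209.61 m at OW-B, so the point is downgradient.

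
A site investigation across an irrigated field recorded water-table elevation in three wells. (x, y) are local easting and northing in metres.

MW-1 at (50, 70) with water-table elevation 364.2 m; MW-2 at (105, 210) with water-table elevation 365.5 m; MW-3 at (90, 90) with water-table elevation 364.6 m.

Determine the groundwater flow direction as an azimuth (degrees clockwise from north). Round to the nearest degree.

225°

Differences from MW-1: to MW-2 (Δx, Δy, Δh) = (55, 140, +1.3); to MW-3 = (40, 20, +0.4).
Solve a·Δx + b·Δy = Δh: det = 55·20 − 40·140 = -4500.
∂h/∂x = [(+1.3)·20 − (+0.4)·140] / -4500 = +0.006667
∂h/∂y = [55·(+0.4) − 40·(+1.3)] / -4500 = +0.006667
Flow direction (−∇h) has components (-0.006667 E, -0.006667 N).
Azimuth = atan2(E, N) = atan2(-0.006667, -0.006667) = 225.0° ≈ 225°.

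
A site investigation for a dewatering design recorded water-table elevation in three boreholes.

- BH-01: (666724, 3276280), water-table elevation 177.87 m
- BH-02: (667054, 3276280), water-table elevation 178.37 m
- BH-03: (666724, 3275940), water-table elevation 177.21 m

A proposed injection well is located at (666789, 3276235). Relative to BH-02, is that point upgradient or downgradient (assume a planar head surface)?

downgradient

∂h/∂x = (178.37 − 177.87) / (667054 − 666724) = +0.001515
∂h/∂y = (177.21 − 177.87) / (3275940 − 3276280) = +0.001941
Head at (666789, 3276235) = 177.87 + (+0.001515)·(65) + (+0.001941)·(-45) = 177.88 m.
That is lower than the 178.37 m at BH-02, so the point is downgradient.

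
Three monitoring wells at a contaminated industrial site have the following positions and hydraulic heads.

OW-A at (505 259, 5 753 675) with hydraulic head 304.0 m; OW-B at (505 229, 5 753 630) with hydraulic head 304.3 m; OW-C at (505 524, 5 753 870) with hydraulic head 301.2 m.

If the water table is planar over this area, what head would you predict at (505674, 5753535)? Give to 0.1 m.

With h = a·x + b·y + c and OW-A as origin, the differences give:
  (-30)·a + (-45)·b = +0.3
  265·a + 195·b = -2.8
Eliminate b (×195 and ×(-45), subtract): 6075·a = -67.50 → a = ∂h/∂x = -0.01111
Back-substitute: b = ∂h/∂y = +0.0007407.
h(505674, 5753535) = 304.0 + (-0.01111)·(415) + (+0.0007407)·(-140) = 304.0 -4.611 -0.104 = 299.285 m.

299.3 m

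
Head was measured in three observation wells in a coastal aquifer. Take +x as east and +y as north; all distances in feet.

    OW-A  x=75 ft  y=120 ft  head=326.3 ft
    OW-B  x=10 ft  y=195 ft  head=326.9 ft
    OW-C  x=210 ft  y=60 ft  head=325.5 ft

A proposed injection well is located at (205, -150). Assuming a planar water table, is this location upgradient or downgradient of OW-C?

With h = a·x + b·y + c and OW-A as origin, the differences give:
  (-65)·a + 75·b = +0.6
  135·a + (-60)·b = -0.8
Eliminate b (×(-60) and ×75, subtract): -6225·a = 24.00 → a = ∂h/∂x = -0.003855
Back-substitute: b = ∂h/∂y = +0.004659.
Head at (205, -150) = 326.3 + (-0.003855)·(130) + (+0.004659)·(-270) = 324.54 ft.
That is lower than the 325.5 ft at OW-C, so the point is downgradient.

downgradient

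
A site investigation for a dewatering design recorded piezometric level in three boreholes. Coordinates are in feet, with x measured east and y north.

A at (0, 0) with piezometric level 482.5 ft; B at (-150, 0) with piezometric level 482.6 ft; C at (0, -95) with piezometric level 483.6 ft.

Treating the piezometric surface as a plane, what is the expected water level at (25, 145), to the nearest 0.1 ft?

∂h/∂x = (482.6 − 482.5) / (-150 − 0) = -0.0006667
∂h/∂y = (483.6 − 482.5) / (-95 − 0) = -0.01158
h(25, 145) = 482.5 + (-0.0006667)·(25) + (-0.01158)·(145) = 482.5 -0.017 -1.679 = 480.804 ft.

480.8 ft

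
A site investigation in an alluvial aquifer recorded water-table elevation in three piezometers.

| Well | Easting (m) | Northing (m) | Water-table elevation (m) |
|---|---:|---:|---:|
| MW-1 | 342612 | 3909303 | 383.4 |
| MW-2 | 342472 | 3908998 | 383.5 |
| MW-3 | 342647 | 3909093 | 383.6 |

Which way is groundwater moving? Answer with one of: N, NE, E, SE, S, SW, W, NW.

Taking MW-1 as reference: MW-2−MW-1 = (-140, -305, +0.1); MW-3−MW-1 = (35, -210, +0.2).
Solve a·Δx + b·Δy = Δh: det = (-140)·(-210) − 35·(-305) = 40075.
∂h/∂x = [(+0.1)·(-210) − (+0.2)·(-305)] / 40075 = +0.0009981
∂h/∂y = [(-140)·(+0.2) − 35·(+0.1)] / 40075 = -0.0007860
Flow = −∇h = (-0.0009981 east, +0.0007860 north), which points northwest.

NW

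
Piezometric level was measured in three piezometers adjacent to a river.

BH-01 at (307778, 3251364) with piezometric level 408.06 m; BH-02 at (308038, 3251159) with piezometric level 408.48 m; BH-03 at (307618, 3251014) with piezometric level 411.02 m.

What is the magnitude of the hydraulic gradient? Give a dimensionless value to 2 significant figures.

0.0077

Differences from BH-01: to BH-02 (Δx, Δy, Δh) = (260, -205, +0.42); to BH-03 = (-160, -350, +2.96).
Determinant of the coordinate differences = 260·(-350) − (-160)·(-205) = -123800.
∂h/∂x = [(+0.42)·(-350) − (+2.96)·(-205)] / -123800 = -0.003714
∂h/∂y = [260·(+2.96) − (-160)·(+0.42)] / -123800 = -0.006759
|∇h| = √(-0.003714² + -0.006759²) = 0.007712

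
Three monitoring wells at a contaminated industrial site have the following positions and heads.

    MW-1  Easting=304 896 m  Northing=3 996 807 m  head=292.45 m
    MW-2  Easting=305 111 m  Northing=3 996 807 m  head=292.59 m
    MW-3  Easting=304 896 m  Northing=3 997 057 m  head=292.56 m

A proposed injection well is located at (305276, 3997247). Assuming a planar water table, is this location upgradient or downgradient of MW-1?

∂h/∂x = (292.59 − 292.45) / (305111 − 304896) = +0.0006512
∂h/∂y = (292.56 − 292.45) / (3997057 − 3996807) = +0.0004400
Head at (305276, 3997247) = 292.45 + (+0.0006512)·(380) + (+0.0004400)·(440) = 292.89 m.
That is higher than the 292.45 m at MW-1, so the point is upgradient.

upgradient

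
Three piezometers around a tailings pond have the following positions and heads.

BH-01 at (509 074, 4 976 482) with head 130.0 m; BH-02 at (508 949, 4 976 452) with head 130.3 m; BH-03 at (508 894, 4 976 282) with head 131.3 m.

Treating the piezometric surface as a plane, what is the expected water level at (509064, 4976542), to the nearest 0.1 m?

129.7 m

Taking BH-01 as reference: BH-02−BH-01 = (-125, -30, +0.3); BH-03−BH-01 = (-180, -200, +1.3).
Determinant of the coordinate differences = (-125)·(-200) − (-180)·(-30) = 19600.
∂h/∂x = [(+0.3)·(-200) − (+1.3)·(-30)] / 19600 = -0.001071
∂h/∂y = [(-125)·(+1.3) − (-180)·(+0.3)] / 19600 = -0.005536
h(509064, 4976542) = 130.0 + (-0.001071)·(-10) + (-0.005536)·(60) = 130.0 +0.011 -0.332 = 129.679 m.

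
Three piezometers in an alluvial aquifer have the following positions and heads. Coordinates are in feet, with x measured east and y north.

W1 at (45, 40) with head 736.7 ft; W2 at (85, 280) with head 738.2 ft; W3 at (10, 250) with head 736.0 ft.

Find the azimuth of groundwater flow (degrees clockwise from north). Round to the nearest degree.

Three-point gradient (reference W1): Δ to W2 = (40, 240, +1.5), Δ to W3 = (-35, 210, -0.7).
∂h/∂x = +0.02875, ∂h/∂y = +0.001458 (det = 16800).
Flow direction (−∇h) has components (-0.02875 E, -0.001458 N).
Azimuth = atan2(E, N) = atan2(-0.02875, -0.001458) = 267.1° ≈ 267°.

267°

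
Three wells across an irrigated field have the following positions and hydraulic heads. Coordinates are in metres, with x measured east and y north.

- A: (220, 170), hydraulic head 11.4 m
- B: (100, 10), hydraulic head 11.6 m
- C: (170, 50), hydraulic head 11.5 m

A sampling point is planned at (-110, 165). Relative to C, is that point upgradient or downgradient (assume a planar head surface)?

With h = a·x + b·y + c and A as origin, the differences give:
  (-120)·a + (-160)·b = +0.2
  (-50)·a + (-120)·b = +0.1
Eliminate b (×(-120) and ×(-160), subtract): 6400·a = -8.00 → a = ∂h/∂x = -0.001250
Back-substitute: b = ∂h/∂y = -0.0003125.
Head at (-110, 165) = 11.4 + (-0.001250)·(-330) + (-0.0003125)·(-5) = 11.81 m.
That is higher than the 11.5 m at C, so the point is upgradient.

upgradient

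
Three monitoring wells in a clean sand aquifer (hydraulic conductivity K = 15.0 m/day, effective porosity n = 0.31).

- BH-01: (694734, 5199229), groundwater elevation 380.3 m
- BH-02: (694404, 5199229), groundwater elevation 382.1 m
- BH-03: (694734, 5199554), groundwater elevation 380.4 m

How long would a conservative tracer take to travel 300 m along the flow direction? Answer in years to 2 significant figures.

∂h/∂x = (382.1 − 380.3) / (694404 − 694734) = -0.005455
∂h/∂y = (380.4 − 380.3) / (5199554 − 5199229) = +0.0003077
|∇h| = √(-0.005455² + 0.0003077²) = 0.005464
Seepage velocity v = K·i/n = 15.0 × 0.005464 / 0.31 = 0.2644 m/day.
t = 300 / 0.2644 = 1135 days = 3.11 years.

3.1 years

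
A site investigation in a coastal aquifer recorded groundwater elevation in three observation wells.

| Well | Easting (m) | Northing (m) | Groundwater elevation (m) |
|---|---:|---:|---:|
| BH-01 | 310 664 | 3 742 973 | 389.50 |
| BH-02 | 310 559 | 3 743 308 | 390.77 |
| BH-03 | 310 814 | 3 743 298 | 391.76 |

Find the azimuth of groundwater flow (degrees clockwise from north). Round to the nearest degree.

219°

Three-point gradient (reference BH-01): Δ to BH-02 = (-105, 335, +1.27), Δ to BH-03 = (150, 325, +2.26).
∂h/∂x = +0.004081, ∂h/∂y = +0.005070 (det = -84375).
Flow direction (−∇h) has components (-0.004081 E, -0.005070 N).
Azimuth = atan2(E, N) = atan2(-0.004081, -0.005070) = 218.8° ≈ 219°.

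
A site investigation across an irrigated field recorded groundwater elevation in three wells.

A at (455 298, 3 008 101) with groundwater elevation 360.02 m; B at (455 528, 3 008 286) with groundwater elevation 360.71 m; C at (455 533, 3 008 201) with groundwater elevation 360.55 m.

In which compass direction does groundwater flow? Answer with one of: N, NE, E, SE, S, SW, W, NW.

SW

Taking A as reference: B−A = (230, 185, +0.69); C−A = (235, 100, +0.53).
Solve a·Δx + b·Δy = Δh: det = 230·100 − 235·185 = -20475.
∂h/∂x = [(+0.69)·100 − (+0.53)·185] / -20475 = +0.001419
∂h/∂y = [230·(+0.53) − 235·(+0.69)] / -20475 = +0.001966
Flow = −∇h = (-0.001419 east, -0.001966 north), which points southwest.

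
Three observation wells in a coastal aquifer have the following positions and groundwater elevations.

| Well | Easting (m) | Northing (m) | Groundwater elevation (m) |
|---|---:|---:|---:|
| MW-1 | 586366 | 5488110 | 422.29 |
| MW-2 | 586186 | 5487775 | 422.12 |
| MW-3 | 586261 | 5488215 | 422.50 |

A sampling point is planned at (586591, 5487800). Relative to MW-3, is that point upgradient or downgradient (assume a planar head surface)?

Taking MW-1 as reference: MW-2−MW-1 = (-180, -335, -0.17); MW-3−MW-1 = (-105, 105, +0.21).
Solve a·Δx + b·Δy = Δh: det = (-180)·105 − (-105)·(-335) = -54075.
∂h/∂x = [(-0.17)·105 − (+0.21)·(-335)] / -54075 = -0.0009709
∂h/∂y = [(-180)·(+0.21) − (-105)·(-0.17)] / -54075 = +0.001029
Head at (586591, 5487800) = 422.29 + (-0.0009709)·(225) + (+0.001029)·(-310) = 421.75 m.
That is lower than the 422.50 m at MW-3, so the point is downgradient.

downgradient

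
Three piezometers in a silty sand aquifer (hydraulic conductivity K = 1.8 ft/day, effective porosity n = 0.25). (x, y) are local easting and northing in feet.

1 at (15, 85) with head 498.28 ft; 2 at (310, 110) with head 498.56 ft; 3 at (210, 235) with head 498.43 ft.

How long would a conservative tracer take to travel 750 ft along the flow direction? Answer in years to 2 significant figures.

With h = a·x + b·y + c and 1 as origin, the differences give:
  295·a + 25·b = +0.28
  195·a + 150·b = +0.15
Eliminate b (×150 and ×25, subtract): 39375·a = 38.250 → a = ∂h/∂x = +0.0009714
Back-substitute: b = ∂h/∂y = -0.0002629.
|∇h| = √(0.0009714² + -0.0002629²) = 0.001006
Seepage velocity v = K·i/n = 1.8 × 0.001006 / 0.25 = 0.007243 ft/day.
t = 750 / 0.007243 = 1.035e+05 days = 283 years.

280 years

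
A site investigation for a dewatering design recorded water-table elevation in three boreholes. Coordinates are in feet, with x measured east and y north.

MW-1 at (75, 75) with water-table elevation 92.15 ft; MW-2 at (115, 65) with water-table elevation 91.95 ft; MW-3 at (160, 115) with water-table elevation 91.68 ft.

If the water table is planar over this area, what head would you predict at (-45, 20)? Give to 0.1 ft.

92.8 ft

Differences from MW-1: to MW-2 (Δx, Δy, Δh) = (40, -10, -0.20); to MW-3 = (85, 40, -0.47).
Solve a·Δx + b·Δy = Δh: det = 40·40 − 85·(-10) = 2450.
∂h/∂x = [(-0.20)·40 − (-0.47)·(-10)] / 2450 = -0.005184
∂h/∂y = [40·(-0.47) − 85·(-0.20)] / 2450 = -0.0007347
h(-45, 20) = 92.15 + (-0.005184)·(-120) + (-0.0007347)·(-55) = 92.15 +0.622 +0.040 = 92.812 ft.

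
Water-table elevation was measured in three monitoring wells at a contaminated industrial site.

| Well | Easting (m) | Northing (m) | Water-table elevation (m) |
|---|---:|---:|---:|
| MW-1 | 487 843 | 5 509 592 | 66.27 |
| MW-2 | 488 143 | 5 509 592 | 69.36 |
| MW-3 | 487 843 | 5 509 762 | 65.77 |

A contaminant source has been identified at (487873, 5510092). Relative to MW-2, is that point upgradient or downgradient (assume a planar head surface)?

downgradient

∂h/∂x = (69.36 − 66.27) / (488143 − 487843) = +0.01030
∂h/∂y = (65.77 − 66.27) / (5509762 − 5509592) = -0.002941
Head at (487873, 5510092) = 66.27 + (+0.01030)·(30) + (-0.002941)·(500) = 65.11 m.
That is lower than the 69.36 m at MW-2, so the point is downgradient.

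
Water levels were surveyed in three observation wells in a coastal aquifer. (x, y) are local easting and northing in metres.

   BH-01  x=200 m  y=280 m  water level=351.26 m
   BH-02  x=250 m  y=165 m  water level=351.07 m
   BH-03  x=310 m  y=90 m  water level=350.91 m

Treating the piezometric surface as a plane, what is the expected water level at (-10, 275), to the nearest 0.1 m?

With h = a·x + b·y + c and BH-01 as origin, the differences give:
  50·a + (-115)·b = -0.19
  110·a + (-190)·b = -0.35
Eliminate b (×(-190) and ×(-115), subtract): 3150·a = -4.150 → a = ∂h/∂x = -0.001317
Back-substitute: b = ∂h/∂y = +0.001079.
h(-10, 275) = 351.26 + (-0.001317)·(-210) + (+0.001079)·(-5) = 351.26 +0.277 -0.005 = 351.531 m.

351.5 m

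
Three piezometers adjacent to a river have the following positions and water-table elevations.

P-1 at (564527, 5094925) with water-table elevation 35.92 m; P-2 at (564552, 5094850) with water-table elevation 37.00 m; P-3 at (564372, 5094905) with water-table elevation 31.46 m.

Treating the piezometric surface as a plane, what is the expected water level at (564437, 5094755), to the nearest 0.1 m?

34.1 m

With h = a·x + b·y + c and P-1 as origin, the differences give:
  25·a + (-75)·b = +1.08
  (-155)·a + (-20)·b = -4.46
Eliminate b (×(-20) and ×(-75), subtract): -12125·a = -356.100 → a = ∂h/∂x = +0.02937
Back-substitute: b = ∂h/∂y = -0.004610.
h(564437, 5094755) = 35.92 + (+0.02937)·(-90) + (-0.004610)·(-170) = 35.92 -2.643 +0.784 = 34.061 m.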